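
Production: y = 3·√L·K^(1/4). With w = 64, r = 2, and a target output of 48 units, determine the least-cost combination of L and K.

Cost minimization requires the marginal rate of technical substitution to equal the input-price ratio: MP_L/MP_K = w/r.
Here MP_L/MP_K = (1/2)·(K/L)/(1/4) = 2·(K/L). Setting this equal to 64/2 = 32 gives K = 16L.
Substituting into y = 48: 3·L^(1/2)·(16L)^(1/4) = 48.
Solving, L = 16 and K = 256.

L* = 16, K* = 256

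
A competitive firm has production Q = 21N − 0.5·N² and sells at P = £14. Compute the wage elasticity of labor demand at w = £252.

ε = -6

From P·MP_N = w with MP_N = 21 − N, labor demand is N(w) = 21 − w/14.
dN/dw = −1/(14) = -1/14.
At w = 252, N = 3, so ε = (dN/dw)·(w/N) = (-1/14)·(252/3) = -6.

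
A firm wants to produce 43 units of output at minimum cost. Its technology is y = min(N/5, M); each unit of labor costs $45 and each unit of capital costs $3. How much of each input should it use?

N* = 215, M* = 43

With a fixed-proportions technology, the cost-minimizing bundle uses no slack in either input: N/5 = M = y.
So N = 5·43 = 215 and M = 43.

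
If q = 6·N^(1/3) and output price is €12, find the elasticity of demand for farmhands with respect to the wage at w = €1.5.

MP_N = (1/3)·6·N^(-2/3), so P·MP_N = w gives 24·N^(-2/3) = w.
Solving, N(w) = (24/w)^(3/2). This is a constant-elasticity form: N ∝ w^(−3/2), so ε = −3/2.

ε = -1.5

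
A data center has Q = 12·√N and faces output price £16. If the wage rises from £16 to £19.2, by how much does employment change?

ΔN = -11

From P·MP_N = w with MP_N = 6·N^(-1/2), the labor demand is N(w) = (96/w)^(2).
At w = 16: N = 36. At w = 19.2: N = 25.
ΔN = 25 − 36 = -11.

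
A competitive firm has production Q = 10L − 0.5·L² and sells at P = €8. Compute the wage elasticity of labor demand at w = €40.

ε = -1

From P·MP_L = w with MP_L = 10 − L, labor demand is L(w) = 10 − w/8.
dL/dw = −1/(8) = -0.125.
At w = 40, L = 5, so ε = (dL/dw)·(w/L) = (-0.125)·(40/5) = -1.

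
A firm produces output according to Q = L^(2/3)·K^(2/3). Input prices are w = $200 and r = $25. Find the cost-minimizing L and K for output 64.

Cost minimization requires the marginal rate of technical substitution to equal the input-price ratio: MP_L/MP_K = w/r.
Here MP_L/MP_K = (2/3)·(K/L)/(2/3) = (K/L). Setting this equal to 200/25 = 8 gives K = 8L.
Substituting into Q = 64: L^(2/3)·(8L)^(2/3) = 64.
Solving, L = 8 and K = 64.

L* = 8, K* = 64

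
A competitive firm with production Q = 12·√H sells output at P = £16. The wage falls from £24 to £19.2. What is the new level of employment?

H* = 25

From P·MP_H = w with MP_H = 6·H^(-1/2), the labor demand is H(w) = (96/w)^(2).
At w = 24: H = 16. At w = 19.2: H = 25.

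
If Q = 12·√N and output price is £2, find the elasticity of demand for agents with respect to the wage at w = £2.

ε = -2

MP_N = (1/2)·12·N^(-1/2), so P·MP_N = w gives 12·N^(-1/2) = w.
Solving, N(w) = (12/w)^(2). This is a constant-elasticity form: N ∝ w^(−2), so ε = −2.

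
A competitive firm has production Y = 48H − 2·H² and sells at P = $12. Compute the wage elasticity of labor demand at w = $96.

ε = -0.2

From P·MP_H = w with MP_H = 48 − 4H, labor demand is H(w) = (48 − w/12)/4.
dH/dw = −1/(48) = -1/48.
At w = 96, H = 10, so ε = (dH/dw)·(w/H) = (-1/48)·(96/10) = -0.2.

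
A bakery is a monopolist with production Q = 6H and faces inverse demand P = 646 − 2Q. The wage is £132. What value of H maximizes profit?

H* = 26

Marginal revenue from the inverse demand is MR = 646 − 4Q.
The marginal product is MP_H = 6.
A monopolist hires until marginal revenue product equals the wage: MR·MP_H = w.
(646 − 24H)·6 = 132, so H = 26.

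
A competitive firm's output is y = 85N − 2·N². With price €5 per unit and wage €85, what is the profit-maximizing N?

The marginal product of N is MP_N = 85 − 4N.
A price-taking firm hires until the value of the marginal product equals the wage: P·MP_N = w, so 5·(85 − 4N) = 85.
Then 85 − 4N = 17, giving N = 17.

N* = 17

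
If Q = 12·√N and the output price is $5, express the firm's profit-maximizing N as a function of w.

MP_N = (1/2)·12·N^(-1/2) = 6·N^(-1/2).
Setting P·MP_N = w: 30·N^(-1/2) = w.
Solving for N: N^(-1/2) = w/30, so N = (30/w)^(2).

N(w) = 900/w²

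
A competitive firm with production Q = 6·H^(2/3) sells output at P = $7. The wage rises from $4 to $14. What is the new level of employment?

From P·MP_H = w with MP_H = 4·H^(-1/3), the labor demand is H(w) = (28/w)^(3).
At w = 4: H = 343. At w = 14: H = 8.

H* = 8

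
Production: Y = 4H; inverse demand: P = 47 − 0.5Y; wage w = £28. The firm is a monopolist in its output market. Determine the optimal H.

H* = 10

Marginal revenue from the inverse demand is MR = 47 − Y.
The marginal product is MP_H = 4.
A monopolist hires until marginal revenue product equals the wage: MR·MP_H = w.
(47 − 4H)·4 = 28, so H = 10.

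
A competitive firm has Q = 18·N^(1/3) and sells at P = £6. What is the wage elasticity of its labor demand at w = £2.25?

MP_N = (1/3)·18·N^(-2/3), so P·MP_N = w gives 36·N^(-2/3) = w.
Solving, N(w) = (36/w)^(3/2). This is a constant-elasticity form: N ∝ w^(−3/2), so ε = −3/2.

ε = -1.5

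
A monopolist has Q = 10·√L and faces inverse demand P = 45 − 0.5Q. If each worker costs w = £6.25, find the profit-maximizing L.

L* = 16

Marginal revenue from the inverse demand is MR = 45 − Q.
The marginal product is MP_L = 5·L^(-1/2).
A monopolist hires until marginal revenue product equals the wage: MR·MP_L = w.
At L, Q = 10·√L. Substituting and solving: (45 − 10·√L)·5·L^(-1/2) = 6.25 gives L = 16.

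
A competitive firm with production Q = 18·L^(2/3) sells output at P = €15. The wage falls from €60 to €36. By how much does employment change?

ΔL = 98

From P·MP_L = w with MP_L = 12·L^(-1/3), the labor demand is L(w) = (180/w)^(3).
At w = 60: L = 27. At w = 36: L = 125.
ΔL = 125 − 27 = 98.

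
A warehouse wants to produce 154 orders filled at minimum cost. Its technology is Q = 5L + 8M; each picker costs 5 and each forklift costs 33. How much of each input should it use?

L* = 30.8, M* = 0

The inputs are perfect substitutes, so the firm uses whichever has the lower cost per unit of output.
Cost per unit of output via L is w/5 = 1; via M it is r/8 = 4.125. L is cheaper.
Producing Q = 154 with L alone: L = 30.8, M = 0.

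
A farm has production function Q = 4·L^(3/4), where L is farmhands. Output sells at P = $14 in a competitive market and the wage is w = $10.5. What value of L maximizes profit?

L* = 256

MP_L = (3/4)·4·L^(-1/4) = 3·L^(-1/4).
Profit maximization for a price taker requires P·MP_L = w: 14·3·L^(-1/4) = 10.5.
So L^(-1/4) = 0.25, which gives L = 256.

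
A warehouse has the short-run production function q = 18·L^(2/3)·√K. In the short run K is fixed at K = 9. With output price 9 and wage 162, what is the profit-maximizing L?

L* = 8

With K = 9, MP_L = (2/3)·18·L^(-1/3)·9^(1/2) = 36·L^(-1/3).
Profit maximization for a price taker requires P·MP_L = w: 9·36·L^(-1/3) = 162.
So L^(-1/3) = 0.5, which gives L = 8.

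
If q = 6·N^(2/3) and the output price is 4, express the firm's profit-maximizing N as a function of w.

N(w) = 4096/w³

MP_N = (2/3)·6·N^(-1/3) = 4·N^(-1/3).
Setting P·MP_N = w: 16·N^(-1/3) = w.
Solving for N: N^(-1/3) = w/16, so N = (16/w)^(3).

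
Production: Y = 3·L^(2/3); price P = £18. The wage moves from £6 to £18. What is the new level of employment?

From P·MP_L = w with MP_L = 2·L^(-1/3), the labor demand is L(w) = (36/w)^(3).
At w = 6: L = 216. At w = 18: L = 8.

L* = 8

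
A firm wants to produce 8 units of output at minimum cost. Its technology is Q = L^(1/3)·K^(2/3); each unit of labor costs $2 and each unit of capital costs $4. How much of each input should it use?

L* = 8, K* = 8

Cost minimization requires the marginal rate of technical substitution to equal the input-price ratio: MP_L/MP_K = w/r.
Here MP_L/MP_K = (1/3)·(K/L)/(2/3) = 0.5·(K/L). Setting this equal to 2/4 = 0.5 gives K = L.
Substituting into Q = 8: L^(1/3)·(L)^(2/3) = 8.
Solving, L = 8 and K = 8.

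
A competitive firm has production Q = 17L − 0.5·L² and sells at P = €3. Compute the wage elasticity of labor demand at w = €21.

From P·MP_L = w with MP_L = 17 − L, labor demand is L(w) = 17 − w/3.
dL/dw = −1/(3) = -1/3.
At w = 21, L = 10, so ε = (dL/dw)·(w/L) = (-1/3)·(21/10) = -0.7.

ε = -0.7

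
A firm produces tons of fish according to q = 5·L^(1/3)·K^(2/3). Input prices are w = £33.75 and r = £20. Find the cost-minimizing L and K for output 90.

L* = 8, K* = 27

Cost minimization requires the marginal rate of technical substitution to equal the input-price ratio: MP_L/MP_K = w/r.
Here MP_L/MP_K = (1/3)·(K/L)/(2/3) = 0.5·(K/L). Setting this equal to 33.75/20 = 1.6875 gives K = 3.375L.
Substituting into q = 90: 5·L^(1/3)·(3.375L)^(2/3) = 90.
Solving, L = 8 and K = 27.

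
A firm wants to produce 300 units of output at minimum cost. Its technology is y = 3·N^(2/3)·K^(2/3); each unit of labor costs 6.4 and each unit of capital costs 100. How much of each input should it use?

Cost minimization requires the marginal rate of technical substitution to equal the input-price ratio: MP_N/MP_K = w/r.
Here MP_N/MP_K = (2/3)·(K/N)/(2/3) = (K/N). Setting this equal to 6.4/100 = 0.064 gives K = 0.064N.
Substituting into y = 300: 3·N^(2/3)·(0.064N)^(2/3) = 300.
Solving, N = 125 and K = 8.

N* = 125, K* = 8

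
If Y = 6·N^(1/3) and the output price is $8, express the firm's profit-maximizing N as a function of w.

MP_N = (1/3)·6·N^(-2/3) = 2·N^(-2/3).
Setting P·MP_N = w: 16·N^(-2/3) = w.
Solving for N: N^(-2/3) = w/16, so N = (16/w)^(3/2).

N(w) = (16/w)^(3/2)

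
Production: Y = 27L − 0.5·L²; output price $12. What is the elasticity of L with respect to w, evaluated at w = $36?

ε = -0.125

From P·MP_L = w with MP_L = 27 − L, labor demand is L(w) = 27 − w/12.
dL/dw = −1/(12) = -1/12.
At w = 36, L = 24, so ε = (dL/dw)·(w/L) = (-1/12)·(36/24) = -0.125.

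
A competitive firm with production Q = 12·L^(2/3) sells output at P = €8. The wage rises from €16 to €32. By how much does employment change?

ΔL = -56

From P·MP_L = w with MP_L = 8·L^(-1/3), the labor demand is L(w) = (64/w)^(3).
At w = 16: L = 64. At w = 32: L = 8.
ΔL = 8 − 64 = -56.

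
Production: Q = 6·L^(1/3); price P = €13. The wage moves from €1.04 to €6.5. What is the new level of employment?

From P·MP_L = w with MP_L = 2·L^(-2/3), the labor demand is L(w) = (26/w)^(3/2).
At w = 1.04: L = 125. At w = 6.5: L = 8.

L* = 8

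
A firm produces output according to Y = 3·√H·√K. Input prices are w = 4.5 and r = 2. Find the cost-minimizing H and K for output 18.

H* = 4, K* = 9

Cost minimization requires the marginal rate of technical substitution to equal the input-price ratio: MP_H/MP_K = w/r.
Here MP_H/MP_K = (1/2)·(K/H)/(1/2) = (K/H). Setting this equal to 4.5/2 = 2.25 gives K = 2.25H.
Substituting into Y = 18: 3·H^(1/2)·(2.25H)^(1/2) = 18.
Solving, H = 4 and K = 9.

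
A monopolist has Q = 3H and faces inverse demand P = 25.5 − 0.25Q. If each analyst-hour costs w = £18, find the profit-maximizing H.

Marginal revenue from the inverse demand is MR = 25.5 − 0.5Q.
The marginal product is MP_H = 3.
A monopolist hires until marginal revenue product equals the wage: MR·MP_H = w.
(25.5 − 1.5H)·3 = 18, so H = 13.

H* = 13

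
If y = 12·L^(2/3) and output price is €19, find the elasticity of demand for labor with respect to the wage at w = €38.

ε = -3

MP_L = (2/3)·12·L^(-1/3), so P·MP_L = w gives 152·L^(-1/3) = w.
Solving, L(w) = (152/w)^(3). This is a constant-elasticity form: L ∝ w^(−3), so ε = −3.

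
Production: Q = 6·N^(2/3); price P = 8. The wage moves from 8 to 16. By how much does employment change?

ΔN = -56

From P·MP_N = w with MP_N = 4·N^(-1/3), the labor demand is N(w) = (32/w)^(3).
At w = 8: N = 64. At w = 16: N = 8.
ΔN = 8 − 64 = -56.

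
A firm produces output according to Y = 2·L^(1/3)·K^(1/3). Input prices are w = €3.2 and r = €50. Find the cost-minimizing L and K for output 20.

Cost minimization requires the marginal rate of technical substitution to equal the input-price ratio: MP_L/MP_K = w/r.
Here MP_L/MP_K = (1/3)·(K/L)/(1/3) = (K/L). Setting this equal to 3.2/50 = 0.064 gives K = 0.064L.
Substituting into Y = 20: 2·L^(1/3)·(0.064L)^(1/3) = 20.
Solving, L = 125 and K = 8.

L* = 125, K* = 8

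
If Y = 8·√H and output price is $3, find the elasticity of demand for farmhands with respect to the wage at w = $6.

ε = -2

MP_H = (1/2)·8·H^(-1/2), so P·MP_H = w gives 12·H^(-1/2) = w.
Solving, H(w) = (12/w)^(2). This is a constant-elasticity form: H ∝ w^(−2), so ε = −2.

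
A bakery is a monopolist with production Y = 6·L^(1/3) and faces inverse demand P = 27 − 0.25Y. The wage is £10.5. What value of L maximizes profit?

L* = 8

Marginal revenue from the inverse demand is MR = 27 − 0.5Y.
The marginal product is MP_L = 2·L^(-2/3).
A monopolist hires until marginal revenue product equals the wage: MR·MP_L = w.
At L, Y = 6·L^(1/3). Substituting and solving: (27 − 3·L^(1/3))·2·L^(-2/3) = 10.5 gives L = 8.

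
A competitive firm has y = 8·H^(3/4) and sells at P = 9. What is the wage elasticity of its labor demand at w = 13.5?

MP_H = (3/4)·8·H^(-1/4), so P·MP_H = w gives 54·H^(-1/4) = w.
Solving, H(w) = (54/w)^(4). This is a constant-elasticity form: H ∝ w^(−4), so ε = −4.

ε = -4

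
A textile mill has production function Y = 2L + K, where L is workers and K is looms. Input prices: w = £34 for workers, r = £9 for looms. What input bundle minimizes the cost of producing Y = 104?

L* = 0, K* = 104

The inputs are perfect substitutes, so the firm uses whichever has the lower cost per unit of output.
Cost per unit of output via L is 17; via K it is 9. K is cheaper.
Producing Y = 104 with K alone: L = 0, K = 104.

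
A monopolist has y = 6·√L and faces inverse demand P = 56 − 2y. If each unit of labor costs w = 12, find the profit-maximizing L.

L* = 4

Marginal revenue from the inverse demand is MR = 56 − 4y.
The marginal product is MP_L = 3·L^(-1/2).
A monopolist hires until marginal revenue product equals the wage: MR·MP_L = w.
At L, y = 6·√L. Substituting and solving: (56 − 24·√L)·3·L^(-1/2) = 12 gives L = 4.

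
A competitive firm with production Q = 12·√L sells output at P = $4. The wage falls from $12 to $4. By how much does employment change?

From P·MP_L = w with MP_L = 6·L^(-1/2), the labor demand is L(w) = (24/w)^(2).
At w = 12: L = 4. At w = 4: L = 36.
ΔL = 36 − 4 = 32.

ΔL = 32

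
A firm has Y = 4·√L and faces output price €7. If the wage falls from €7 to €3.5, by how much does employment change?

From P·MP_L = w with MP_L = 2·L^(-1/2), the labor demand is L(w) = (14/w)^(2).
At w = 7: L = 4. At w = 3.5: L = 16.
ΔL = 16 − 4 = 12.

ΔL = 12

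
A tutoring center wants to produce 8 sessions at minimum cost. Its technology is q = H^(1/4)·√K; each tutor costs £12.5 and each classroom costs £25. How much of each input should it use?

H* = 16, K* = 16

Cost minimization requires the marginal rate of technical substitution to equal the input-price ratio: MP_H/MP_K = w/r.
Here MP_H/MP_K = (1/4)·(K/H)/(1/2) = 0.5·(K/H). Setting this equal to 12.5/25 = 0.5 gives K = H.
Substituting into q = 8: H^(1/4)·(H)^(1/2) = 8.
Solving, H = 16 and K = 16.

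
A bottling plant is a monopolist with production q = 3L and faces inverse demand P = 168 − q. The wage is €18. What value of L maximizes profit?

Marginal revenue from the inverse demand is MR = 168 − 2q.
The marginal product is MP_L = 3.
A monopolist hires until marginal revenue product equals the wage: MR·MP_L = w.
(168 − 6L)·3 = 18, so L = 27.

L* = 27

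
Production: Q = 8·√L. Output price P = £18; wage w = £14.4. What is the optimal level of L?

MP_L = (1/2)·8·L^(-1/2) = 4·L^(-1/2).
Profit maximization for a price taker requires P·MP_L = w: 18·4·L^(-1/2) = 14.4.
So L^(-1/2) = 0.2, which gives L = 25.

L* = 25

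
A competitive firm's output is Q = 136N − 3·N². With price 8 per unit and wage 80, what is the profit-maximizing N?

The marginal product of N is MP_N = 136 − 6N.
A price-taking firm hires until the value of the marginal product equals the wage: P·MP_N = w, so 8·(136 − 6N) = 80.
Then 136 − 6N = 10, giving N = 21.

N* = 21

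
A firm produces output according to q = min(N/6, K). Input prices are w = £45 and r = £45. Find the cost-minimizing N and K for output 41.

With a fixed-proportions technology, the cost-minimizing bundle uses no slack in either input: N/6 = K = q.
So N = 6·41 = 246 and K = 41.

N* = 246, K* = 41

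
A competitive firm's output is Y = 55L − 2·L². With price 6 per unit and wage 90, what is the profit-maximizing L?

The marginal product of L is MP_L = 55 − 4L.
A price-taking firm hires until the value of the marginal product equals the wage: P·MP_L = w, so 6·(55 − 4L) = 90.
Then 55 − 4L = 15, giving L = 10.

L* = 10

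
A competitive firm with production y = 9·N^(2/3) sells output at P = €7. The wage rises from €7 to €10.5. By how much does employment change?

From P·MP_N = w with MP_N = 6·N^(-1/3), the labor demand is N(w) = (42/w)^(3).
At w = 7: N = 216. At w = 10.5: N = 64.
ΔN = 64 − 216 = -152.

ΔN = -152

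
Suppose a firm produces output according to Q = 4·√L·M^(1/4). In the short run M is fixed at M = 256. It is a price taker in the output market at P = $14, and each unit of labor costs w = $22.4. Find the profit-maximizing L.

L* = 25

With M = 256, MP_L = (1/2)·4·L^(-1/2)·256^(1/4) = 8·L^(-1/2).
Profit maximization for a price taker requires P·MP_L = w: 14·8·L^(-1/2) = 22.4.
So L^(-1/2) = 0.2, which gives L = 25.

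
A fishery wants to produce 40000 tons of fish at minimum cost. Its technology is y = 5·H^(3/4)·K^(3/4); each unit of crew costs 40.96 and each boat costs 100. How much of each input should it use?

H* = 625, K* = 256

Cost minimization requires the marginal rate of technical substitution to equal the input-price ratio: MP_H/MP_K = w/r.
Here MP_H/MP_K = (3/4)·(K/H)/(3/4) = (K/H). Setting this equal to 40.96/100 = 0.4096 gives K = 0.4096H.
Substituting into y = 40000: 5·H^(3/4)·(0.4096H)^(3/4) = 40000.
Solving, H = 625 and K = 256.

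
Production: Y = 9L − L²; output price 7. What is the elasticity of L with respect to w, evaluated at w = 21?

ε = -0.5

From P·MP_L = w with MP_L = 9 − 2L, labor demand is L(w) = (9 − w/7)/2.
dL/dw = −1/(14) = -1/14.
At w = 21, L = 3, so ε = (dL/dw)·(w/L) = (-1/14)·(21/3) = -0.5.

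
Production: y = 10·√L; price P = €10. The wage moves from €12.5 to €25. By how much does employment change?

ΔL = -12

From P·MP_L = w with MP_L = 5·L^(-1/2), the labor demand is L(w) = (50/w)^(2).
At w = 12.5: L = 16. At w = 25: L = 4.
ΔL = 4 − 16 = -12.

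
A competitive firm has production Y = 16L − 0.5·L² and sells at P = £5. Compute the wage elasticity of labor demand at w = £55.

ε = -2.2

From P·MP_L = w with MP_L = 16 − L, labor demand is L(w) = 16 − w/5.
dL/dw = −1/(5) = -0.2.
At w = 55, L = 5, so ε = (dL/dw)·(w/L) = (-0.2)·(55/5) = -2.2.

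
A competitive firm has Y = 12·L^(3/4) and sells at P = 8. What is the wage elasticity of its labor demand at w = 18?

MP_L = (3/4)·12·L^(-1/4), so P·MP_L = w gives 72·L^(-1/4) = w.
Solving, L(w) = (72/w)^(4). This is a constant-elasticity form: L ∝ w^(−4), so ε = −4.

ε = -4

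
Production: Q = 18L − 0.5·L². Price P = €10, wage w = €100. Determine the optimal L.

L* = 8

The marginal product of L is MP_L = 18 − L.
A price-taking firm hires until the value of the marginal product equals the wage: P·MP_L = w, so 10·(18 − L) = 100.
Then 18 − L = 10, giving L = 8.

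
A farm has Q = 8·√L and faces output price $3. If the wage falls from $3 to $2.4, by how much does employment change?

ΔL = 9

From P·MP_L = w with MP_L = 4·L^(-1/2), the labor demand is L(w) = (12/w)^(2).
At w = 3: L = 16. At w = 2.4: L = 25.
ΔL = 25 − 16 = 9.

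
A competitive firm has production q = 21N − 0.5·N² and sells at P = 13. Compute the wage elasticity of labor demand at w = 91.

From P·MP_N = w with MP_N = 21 − N, labor demand is N(w) = 21 − w/13.
dN/dw = −1/(13) = -1/13.
At w = 91, N = 14, so ε = (dN/dw)·(w/N) = (-1/13)·(91/14) = -0.5.

ε = -0.5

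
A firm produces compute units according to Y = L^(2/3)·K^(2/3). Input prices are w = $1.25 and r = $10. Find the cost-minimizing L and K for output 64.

L* = 64, K* = 8

Cost minimization requires the marginal rate of technical substitution to equal the input-price ratio: MP_L/MP_K = w/r.
Here MP_L/MP_K = (2/3)·(K/L)/(2/3) = (K/L). Setting this equal to 1.25/10 = 0.125 gives K = 0.125L.
Substituting into Y = 64: L^(2/3)·(0.125L)^(2/3) = 64.
Solving, L = 64 and K = 8.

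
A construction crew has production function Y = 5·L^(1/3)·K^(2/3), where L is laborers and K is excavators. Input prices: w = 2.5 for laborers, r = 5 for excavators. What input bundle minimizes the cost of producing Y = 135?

Cost minimization requires the marginal rate of technical substitution to equal the input-price ratio: MP_L/MP_K = w/r.
Here MP_L/MP_K = (1/3)·(K/L)/(2/3) = 0.5·(K/L). Setting this equal to 2.5/5 = 0.5 gives K = L.
Substituting into Y = 135: 5·L^(1/3)·(L)^(2/3) = 135.
Solving, L = 27 and K = 27.

L* = 27, K* = 27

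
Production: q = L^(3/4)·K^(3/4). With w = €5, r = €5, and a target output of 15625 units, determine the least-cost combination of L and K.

L* = 625, K* = 625

Cost minimization requires the marginal rate of technical substitution to equal the input-price ratio: MP_L/MP_K = w/r.
Here MP_L/MP_K = (3/4)·(K/L)/(3/4) = (K/L). Setting this equal to 5/5 = 1 gives K = L.
Substituting into q = 15625: L^(3/4)·(L)^(3/4) = 15625.
Solving, L = 625 and K = 625.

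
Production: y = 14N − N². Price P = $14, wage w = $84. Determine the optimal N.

N* = 4

The marginal product of N is MP_N = 14 − 2N.
A price-taking firm hires until the value of the marginal product equals the wage: P·MP_N = w, so 14·(14 − 2N) = 84.
Then 14 − 2N = 6, giving N = 4.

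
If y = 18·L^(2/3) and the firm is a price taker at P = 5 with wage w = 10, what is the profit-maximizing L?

MP_L = (2/3)·18·L^(-1/3) = 12·L^(-1/3).
Profit maximization for a price taker requires P·MP_L = w: 5·12·L^(-1/3) = 10.
So L^(-1/3) = 1/6, which gives L = 216.

L* = 216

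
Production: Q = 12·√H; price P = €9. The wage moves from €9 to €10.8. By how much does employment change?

From P·MP_H = w with MP_H = 6·H^(-1/2), the labor demand is H(w) = (54/w)^(2).
At w = 9: H = 36. At w = 10.8: H = 25.
ΔH = 25 − 36 = -11.

ΔH = -11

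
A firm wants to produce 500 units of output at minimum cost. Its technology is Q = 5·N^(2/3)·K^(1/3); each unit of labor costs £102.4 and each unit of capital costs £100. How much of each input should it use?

N* = 125, K* = 64

Cost minimization requires the marginal rate of technical substitution to equal the input-price ratio: MP_N/MP_K = w/r.
Here MP_N/MP_K = (2/3)·(K/N)/(1/3) = 2·(K/N). Setting this equal to 102.4/100 = 1.024 gives K = 0.512N.
Substituting into Q = 500: 5·N^(2/3)·(0.512N)^(1/3) = 500.
Solving, N = 125 and K = 64.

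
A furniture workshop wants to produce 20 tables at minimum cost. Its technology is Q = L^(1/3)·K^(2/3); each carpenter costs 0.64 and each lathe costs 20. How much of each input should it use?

Cost minimization requires the marginal rate of technical substitution to equal the input-price ratio: MP_L/MP_K = w/r.
Here MP_L/MP_K = (1/3)·(K/L)/(2/3) = 0.5·(K/L). Setting this equal to 0.64/20 = 0.032 gives K = 0.064L.
Substituting into Q = 20: L^(1/3)·(0.064L)^(2/3) = 20.
Solving, L = 125 and K = 8.

L* = 125, K* = 8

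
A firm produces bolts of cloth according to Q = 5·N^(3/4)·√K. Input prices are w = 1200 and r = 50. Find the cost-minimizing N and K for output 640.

Cost minimization requires the marginal rate of technical substitution to equal the input-price ratio: MP_N/MP_K = w/r.
Here MP_N/MP_K = (3/4)·(K/N)/(1/2) = 1.5·(K/N). Setting this equal to 1200/50 = 24 gives K = 16N.
Substituting into Q = 640: 5·N^(3/4)·(16N)^(1/2) = 640.
Solving, N = 16 and K = 256.

N* = 16, K* = 256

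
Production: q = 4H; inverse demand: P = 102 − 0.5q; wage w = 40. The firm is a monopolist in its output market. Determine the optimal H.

H* = 23

Marginal revenue from the inverse demand is MR = 102 − q.
The marginal product is MP_H = 4.
A monopolist hires until marginal revenue product equals the wage: MR·MP_H = w.
(102 − 4H)·4 = 40, so H = 23.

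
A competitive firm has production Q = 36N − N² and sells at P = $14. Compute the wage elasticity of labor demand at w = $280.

ε = -1.25

From P·MP_N = w with MP_N = 36 − 2N, labor demand is N(w) = (36 − w/14)/2.
dN/dw = −1/(28) = -1/28.
At w = 280, N = 8, so ε = (dN/dw)·(w/N) = (-1/28)·(280/8) = -1.25.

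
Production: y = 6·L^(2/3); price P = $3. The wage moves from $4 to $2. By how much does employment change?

ΔL = 189

From P·MP_L = w with MP_L = 4·L^(-1/3), the labor demand is L(w) = (12/w)^(3).
At w = 4: L = 27. At w = 2: L = 216.
ΔL = 216 − 27 = 189.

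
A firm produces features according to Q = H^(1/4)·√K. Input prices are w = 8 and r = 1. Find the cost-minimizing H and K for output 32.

H* = 16, K* = 256

Cost minimization requires the marginal rate of technical substitution to equal the input-price ratio: MP_H/MP_K = w/r.
Here MP_H/MP_K = (1/4)·(K/H)/(1/2) = 0.5·(K/H). Setting this equal to 8/1 = 8 gives K = 16H.
Substituting into Q = 32: H^(1/4)·(16H)^(1/2) = 32.
Solving, H = 16 and K = 256.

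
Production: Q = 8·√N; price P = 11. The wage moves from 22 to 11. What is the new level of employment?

From P·MP_N = w with MP_N = 4·N^(-1/2), the labor demand is N(w) = (44/w)^(2).
At w = 22: N = 4. At w = 11: N = 16.

N* = 16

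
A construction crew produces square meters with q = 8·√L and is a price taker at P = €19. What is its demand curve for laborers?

L(w) = 5776/w²

MP_L = (1/2)·8·L^(-1/2) = 4·L^(-1/2).
Setting P·MP_L = w: 76·L^(-1/2) = w.
Solving for L: L^(-1/2) = w/76, so L = (76/w)^(2).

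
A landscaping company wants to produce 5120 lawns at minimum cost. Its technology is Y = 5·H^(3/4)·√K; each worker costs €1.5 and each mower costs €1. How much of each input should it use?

H* = 256, K* = 256

Cost minimization requires the marginal rate of technical substitution to equal the input-price ratio: MP_H/MP_K = w/r.
Here MP_H/MP_K = (3/4)·(K/H)/(1/2) = 1.5·(K/H). Setting this equal to 1.5/1 = 1.5 gives K = H.
Substituting into Y = 5120: 5·H^(3/4)·(H)^(1/2) = 5120.
Solving, H = 256 and K = 256.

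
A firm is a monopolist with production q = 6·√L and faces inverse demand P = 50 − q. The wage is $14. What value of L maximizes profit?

L* = 9

Marginal revenue from the inverse demand is MR = 50 − 2q.
The marginal product is MP_L = 3·L^(-1/2).
A monopolist hires until marginal revenue product equals the wage: MR·MP_L = w.
At L, q = 6·√L. Substituting and solving: (50 − 12·√L)·3·L^(-1/2) = 14 gives L = 9.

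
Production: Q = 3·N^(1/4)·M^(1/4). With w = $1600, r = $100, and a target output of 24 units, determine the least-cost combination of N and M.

Cost minimization requires the marginal rate of technical substitution to equal the input-price ratio: MP_N/MP_M = w/r.
Here MP_N/MP_M = (1/4)·(M/N)/(1/4) = (M/N). Setting this equal to 1600/100 = 16 gives M = 16N.
Substituting into Q = 24: 3·N^(1/4)·(16N)^(1/4) = 24.
Solving, N = 16 and M = 256.

N* = 16, M* = 256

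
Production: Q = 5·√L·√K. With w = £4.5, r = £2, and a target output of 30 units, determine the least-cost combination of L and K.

Cost minimization requires the marginal rate of technical substitution to equal the input-price ratio: MP_L/MP_K = w/r.
Here MP_L/MP_K = (1/2)·(K/L)/(1/2) = (K/L). Setting this equal to 4.5/2 = 2.25 gives K = 2.25L.
Substituting into Q = 30: 5·L^(1/2)·(2.25L)^(1/2) = 30.
Solving, L = 4 and K = 9.

L* = 4, K* = 9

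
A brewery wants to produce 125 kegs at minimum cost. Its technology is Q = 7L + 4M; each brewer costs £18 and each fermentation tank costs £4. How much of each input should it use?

The inputs are perfect substitutes, so the firm uses whichever has the lower cost per unit of output.
Cost per unit of output via L is w/7 = 18/7; via M it is r/4 = 1. M is cheaper.
Producing Q = 125 with M alone: L = 0, M = 31.25.

L* = 0, M* = 31.25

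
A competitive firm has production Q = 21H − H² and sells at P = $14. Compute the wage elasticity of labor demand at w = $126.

From P·MP_H = w with MP_H = 21 − 2H, labor demand is H(w) = (21 − w/14)/2.
dH/dw = −1/(28) = -1/28.
At w = 126, H = 6, so ε = (dH/dw)·(w/H) = (-1/28)·(126/6) = -0.75.

ε = -0.75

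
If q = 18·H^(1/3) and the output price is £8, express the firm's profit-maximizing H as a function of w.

MP_H = (1/3)·18·H^(-2/3) = 6·H^(-2/3).
Setting P·MP_H = w: 48·H^(-2/3) = w.
Solving for H: H^(-2/3) = w/48, so H = (48/w)^(3/2).

H(w) = (48/w)^(3/2)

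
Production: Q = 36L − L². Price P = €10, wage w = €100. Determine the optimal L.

L* = 13

The marginal product of L is MP_L = 36 − 2L.
A price-taking firm hires until the value of the marginal product equals the wage: P·MP_L = w, so 10·(36 − 2L) = 100.
Then 36 − 2L = 10, giving L = 13.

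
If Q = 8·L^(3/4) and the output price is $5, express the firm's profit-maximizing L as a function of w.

L(w) = 810000/w^(4)

MP_L = (3/4)·8·L^(-1/4) = 6·L^(-1/4).
Setting P·MP_L = w: 30·L^(-1/4) = w.
Solving for L: L^(-1/4) = w/30, so L = (30/w)^(4).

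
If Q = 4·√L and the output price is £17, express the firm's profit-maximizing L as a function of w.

L(w) = 1156/w²

MP_L = (1/2)·4·L^(-1/2) = 2·L^(-1/2).
Setting P·MP_L = w: 34·L^(-1/2) = w.
Solving for L: L^(-1/2) = w/34, so L = (34/w)^(2).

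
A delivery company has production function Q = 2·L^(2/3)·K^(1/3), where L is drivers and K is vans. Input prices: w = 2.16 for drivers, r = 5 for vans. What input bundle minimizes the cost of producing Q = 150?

L* = 125, K* = 27

Cost minimization requires the marginal rate of technical substitution to equal the input-price ratio: MP_L/MP_K = w/r.
Here MP_L/MP_K = (2/3)·(K/L)/(1/3) = 2·(K/L). Setting this equal to 2.16/5 = 0.432 gives K = 0.216L.
Substituting into Q = 150: 2·L^(2/3)·(0.216L)^(1/3) = 150.
Solving, L = 125 and K = 27.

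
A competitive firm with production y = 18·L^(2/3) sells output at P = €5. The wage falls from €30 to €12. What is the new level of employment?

From P·MP_L = w with MP_L = 12·L^(-1/3), the labor demand is L(w) = (60/w)^(3).
At w = 30: L = 8. At w = 12: L = 125.

L* = 125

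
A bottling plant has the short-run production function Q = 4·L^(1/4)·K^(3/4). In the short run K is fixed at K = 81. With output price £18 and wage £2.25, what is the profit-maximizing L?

L* = 1296

With K = 81, MP_L = (1/4)·4·L^(-3/4)·81^(3/4) = 27·L^(-3/4).
Profit maximization for a price taker requires P·MP_L = w: 18·27·L^(-3/4) = 2.25.
So L^(-3/4) = 1/216, which gives L = 1296.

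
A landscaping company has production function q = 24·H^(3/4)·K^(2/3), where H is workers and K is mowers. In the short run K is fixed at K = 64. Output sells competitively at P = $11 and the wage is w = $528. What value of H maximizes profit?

With K = 64, MP_H = (3/4)·24·H^(-1/4)·64^(2/3) = 288·H^(-1/4).
Profit maximization for a price taker requires P·MP_H = w: 11·288·H^(-1/4) = 528.
So H^(-1/4) = 1/6, which gives H = 1296.

H* = 1296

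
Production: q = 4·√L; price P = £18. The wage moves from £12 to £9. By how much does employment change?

ΔL = 7

From P·MP_L = w with MP_L = 2·L^(-1/2), the labor demand is L(w) = (36/w)^(2).
At w = 12: L = 9. At w = 9: L = 16.
ΔL = 16 − 9 = 7.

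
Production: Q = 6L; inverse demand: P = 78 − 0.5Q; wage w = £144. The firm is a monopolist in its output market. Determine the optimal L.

Marginal revenue from the inverse demand is MR = 78 − Q.
The marginal product is MP_L = 6.
A monopolist hires until marginal revenue product equals the wage: MR·MP_L = w.
(78 − 6L)·6 = 144, so L = 9.

L* = 9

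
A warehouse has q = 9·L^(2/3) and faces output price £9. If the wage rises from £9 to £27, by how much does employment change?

From P·MP_L = w with MP_L = 6·L^(-1/3), the labor demand is L(w) = (54/w)^(3).
At w = 9: L = 216. At w = 27: L = 8.
ΔL = 8 − 216 = -208.

ΔL = -208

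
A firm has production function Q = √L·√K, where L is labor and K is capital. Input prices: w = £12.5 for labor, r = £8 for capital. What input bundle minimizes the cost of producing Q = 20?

Cost minimization requires the marginal rate of technical substitution to equal the input-price ratio: MP_L/MP_K = w/r.
Here MP_L/MP_K = (1/2)·(K/L)/(1/2) = (K/L). Setting this equal to 12.5/8 = 1.5625 gives K = 1.5625L.
Substituting into Q = 20: L^(1/2)·(1.5625L)^(1/2) = 20.
Solving, L = 16 and K = 25.

L* = 16, K* = 25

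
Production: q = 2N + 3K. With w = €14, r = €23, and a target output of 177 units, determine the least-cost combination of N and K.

N* = 88.5, K* = 0

The inputs are perfect substitutes, so the firm uses whichever has the lower cost per unit of output.
Cost per unit of output via N is w/2 = 7; via K it is r/3 = 23/3. N is cheaper.
Producing q = 177 with N alone: N = 88.5, K = 0.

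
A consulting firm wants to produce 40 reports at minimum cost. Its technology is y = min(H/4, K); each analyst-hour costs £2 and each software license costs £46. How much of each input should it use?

H* = 160, K* = 40

With a fixed-proportions technology, the cost-minimizing bundle uses no slack in either input: H/4 = K = y.
So H = 4·40 = 160 and K = 40.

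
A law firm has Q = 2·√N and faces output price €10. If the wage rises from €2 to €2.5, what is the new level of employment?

N* = 16

From P·MP_N = w with MP_N = N^(-1/2), the labor demand is N(w) = (10/w)^(2).
At w = 2: N = 25. At w = 2.5: N = 16.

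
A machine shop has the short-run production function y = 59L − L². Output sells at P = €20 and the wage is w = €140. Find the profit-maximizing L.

The marginal product of L is MP_L = 59 − 2L.
A price-taking firm hires until the value of the marginal product equals the wage: P·MP_L = w, so 20·(59 − 2L) = 140.
Then 59 − 2L = 7, giving L = 26.

L* = 26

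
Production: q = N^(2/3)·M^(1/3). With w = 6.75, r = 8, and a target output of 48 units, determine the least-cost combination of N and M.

N* = 64, M* = 27

Cost minimization requires the marginal rate of technical substitution to equal the input-price ratio: MP_N/MP_M = w/r.
Here MP_N/MP_M = (2/3)·(M/N)/(1/3) = 2·(M/N). Setting this equal to 6.75/8 = 0.84375 gives M = 0.421875N.
Substituting into q = 48: N^(2/3)·(0.421875N)^(1/3) = 48.
Solving, N = 64 and M = 27.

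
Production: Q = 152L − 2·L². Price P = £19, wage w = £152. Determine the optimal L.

L* = 36

The marginal product of L is MP_L = 152 − 4L.
A price-taking firm hires until the value of the marginal product equals the wage: P·MP_L = w, so 19·(152 − 4L) = 152.
Then 152 − 4L = 8, giving L = 36.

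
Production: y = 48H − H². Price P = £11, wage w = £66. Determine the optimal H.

H* = 21

The marginal product of H is MP_H = 48 − 2H.
A price-taking firm hires until the value of the marginal product equals the wage: P·MP_H = w, so 11·(48 − 2H) = 66.
Then 48 − 2H = 6, giving H = 21.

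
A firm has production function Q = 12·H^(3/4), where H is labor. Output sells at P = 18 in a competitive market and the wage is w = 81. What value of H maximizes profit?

MP_H = (3/4)·12·H^(-1/4) = 9·H^(-1/4).
Profit maximization for a price taker requires P·MP_H = w: 18·9·H^(-1/4) = 81.
So H^(-1/4) = 0.5, which gives H = 16.

H* = 16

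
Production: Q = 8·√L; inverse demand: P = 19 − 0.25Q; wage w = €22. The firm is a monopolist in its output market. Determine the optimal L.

Marginal revenue from the inverse demand is MR = 19 − 0.5Q.
The marginal product is MP_L = 4·L^(-1/2).
A monopolist hires until marginal revenue product equals the wage: MR·MP_L = w.
At L, Q = 8·√L. Substituting and solving: (19 − 4·√L)·4·L^(-1/2) = 22 gives L = 4.

L* = 4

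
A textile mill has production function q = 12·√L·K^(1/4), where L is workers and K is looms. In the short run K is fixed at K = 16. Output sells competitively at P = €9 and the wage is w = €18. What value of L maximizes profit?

With K = 16, MP_L = (1/2)·12·L^(-1/2)·16^(1/4) = 12·L^(-1/2).
Profit maximization for a price taker requires P·MP_L = w: 9·12·L^(-1/2) = 18.
So L^(-1/2) = 1/6, which gives L = 36.

L* = 36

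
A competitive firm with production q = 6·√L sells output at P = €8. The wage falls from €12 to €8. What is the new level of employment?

From P·MP_L = w with MP_L = 3·L^(-1/2), the labor demand is L(w) = (24/w)^(2).
At w = 12: L = 4. At w = 8: L = 9.

L* = 9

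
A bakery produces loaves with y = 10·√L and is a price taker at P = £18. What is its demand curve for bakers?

MP_L = (1/2)·10·L^(-1/2) = 5·L^(-1/2).
Setting P·MP_L = w: 90·L^(-1/2) = w.
Solving for L: L^(-1/2) = w/90, so L = (90/w)^(2).

L(w) = 8100/w²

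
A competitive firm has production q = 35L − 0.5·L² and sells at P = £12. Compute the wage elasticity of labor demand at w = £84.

ε = -0.25

From P·MP_L = w with MP_L = 35 − L, labor demand is L(w) = 35 − w/12.
dL/dw = −1/(12) = -1/12.
At w = 84, L = 28, so ε = (dL/dw)·(w/L) = (-1/12)·(84/28) = -0.25.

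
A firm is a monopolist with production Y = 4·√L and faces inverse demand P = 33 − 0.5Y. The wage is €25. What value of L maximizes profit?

Marginal revenue from the inverse demand is MR = 33 − Y.
The marginal product is MP_L = 2·L^(-1/2).
A monopolist hires until marginal revenue product equals the wage: MR·MP_L = w.
At L, Y = 4·√L. Substituting and solving: (33 − 4·√L)·2·L^(-1/2) = 25 gives L = 4.

L* = 4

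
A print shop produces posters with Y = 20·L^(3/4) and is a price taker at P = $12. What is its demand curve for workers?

MP_L = (3/4)·20·L^(-1/4) = 15·L^(-1/4).
Setting P·MP_L = w: 180·L^(-1/4) = w.
Solving for L: L^(-1/4) = w/180, so L = (180/w)^(4).

L(w) = (180/w)^(4)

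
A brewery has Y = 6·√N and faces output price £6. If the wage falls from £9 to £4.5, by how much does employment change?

ΔN = 12

From P·MP_N = w with MP_N = 3·N^(-1/2), the labor demand is N(w) = (18/w)^(2).
At w = 9: N = 4. At w = 4.5: N = 16.
ΔN = 16 − 4 = 12.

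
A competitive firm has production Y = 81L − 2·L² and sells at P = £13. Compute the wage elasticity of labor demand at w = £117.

From P·MP_L = w with MP_L = 81 − 4L, labor demand is L(w) = (81 − w/13)/4.
dL/dw = −1/(52) = -1/52.
At w = 117, L = 18, so ε = (dL/dw)·(w/L) = (-1/52)·(117/18) = -0.125.

ε = -0.125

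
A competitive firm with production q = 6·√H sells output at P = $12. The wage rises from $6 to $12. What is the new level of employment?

H* = 9

From P·MP_H = w with MP_H = 3·H^(-1/2), the labor demand is H(w) = (36/w)^(2).
At w = 6: H = 36. At w = 12: H = 9.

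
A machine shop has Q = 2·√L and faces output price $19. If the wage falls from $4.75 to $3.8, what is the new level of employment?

From P·MP_L = w with MP_L = L^(-1/2), the labor demand is L(w) = (19/w)^(2).
At w = 4.75: L = 16. At w = 3.8: L = 25.

L* = 25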